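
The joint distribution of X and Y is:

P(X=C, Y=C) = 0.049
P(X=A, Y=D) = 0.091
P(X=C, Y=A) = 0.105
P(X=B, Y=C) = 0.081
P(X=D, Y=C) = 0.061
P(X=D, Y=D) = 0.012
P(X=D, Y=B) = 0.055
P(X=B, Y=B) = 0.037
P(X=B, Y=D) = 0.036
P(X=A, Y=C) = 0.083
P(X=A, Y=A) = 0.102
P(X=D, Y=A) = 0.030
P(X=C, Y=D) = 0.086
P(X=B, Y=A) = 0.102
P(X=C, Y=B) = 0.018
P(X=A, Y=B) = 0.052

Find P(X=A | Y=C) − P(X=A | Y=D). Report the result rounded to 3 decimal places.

P(Y=C) = 0.083 + 0.081 + 0.049 + 0.061 = 0.274; P(X=A | Y=C) = 0.083/0.274 = 0.3029.
P(Y=D) = 0.091 + 0.036 + 0.086 + 0.012 = 0.225; P(X=A | Y=D) = 0.091/0.225 = 0.4044.
Difference = -0.102.

-0.102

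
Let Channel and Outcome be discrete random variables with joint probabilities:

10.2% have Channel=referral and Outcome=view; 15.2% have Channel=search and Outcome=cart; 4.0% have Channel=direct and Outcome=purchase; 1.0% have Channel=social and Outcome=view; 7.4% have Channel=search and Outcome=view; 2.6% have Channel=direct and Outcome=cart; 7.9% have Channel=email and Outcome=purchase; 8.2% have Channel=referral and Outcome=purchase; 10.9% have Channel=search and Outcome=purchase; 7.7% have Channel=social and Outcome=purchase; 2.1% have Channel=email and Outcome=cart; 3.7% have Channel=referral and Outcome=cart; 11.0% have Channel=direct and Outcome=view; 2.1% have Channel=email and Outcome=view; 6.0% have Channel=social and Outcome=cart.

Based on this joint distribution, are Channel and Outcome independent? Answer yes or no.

no

P(Channel=direct) = 0.176 and P(Outcome=view) = 0.317, so their product is 0.05579, but P(Channel=direct, Outcome=view) = 0.110. Since these differ, Channel and Outcome are not independent.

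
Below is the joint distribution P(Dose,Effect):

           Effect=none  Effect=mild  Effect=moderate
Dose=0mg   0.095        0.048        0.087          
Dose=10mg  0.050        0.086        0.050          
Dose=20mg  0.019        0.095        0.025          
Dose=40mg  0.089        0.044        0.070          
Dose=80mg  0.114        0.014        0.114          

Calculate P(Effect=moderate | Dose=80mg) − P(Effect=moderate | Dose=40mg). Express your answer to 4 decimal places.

P(Dose=80mg) = 0.114 + 0.014 + 0.114 = 0.242; P(Effect=moderate | Dose=80mg) = 0.114/0.242 = 0.47107.
P(Dose=40mg) = 0.089 + 0.044 + 0.070 = 0.203; P(Effect=moderate | Dose=40mg) = 0.070/0.203 = 0.34483.
Difference = 0.1262.

0.1262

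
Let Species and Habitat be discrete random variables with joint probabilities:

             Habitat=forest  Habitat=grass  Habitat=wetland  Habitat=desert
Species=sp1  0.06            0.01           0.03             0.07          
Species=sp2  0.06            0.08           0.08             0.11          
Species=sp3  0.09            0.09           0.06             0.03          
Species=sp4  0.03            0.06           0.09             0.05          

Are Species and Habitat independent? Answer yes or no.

P(Species=sp3) = 0.27 and P(Habitat=desert) = 0.26, so their product is 0.0702, but P(Species=sp3, Habitat=desert) = 0.03. Since these differ, Species and Habitat are not independent.

no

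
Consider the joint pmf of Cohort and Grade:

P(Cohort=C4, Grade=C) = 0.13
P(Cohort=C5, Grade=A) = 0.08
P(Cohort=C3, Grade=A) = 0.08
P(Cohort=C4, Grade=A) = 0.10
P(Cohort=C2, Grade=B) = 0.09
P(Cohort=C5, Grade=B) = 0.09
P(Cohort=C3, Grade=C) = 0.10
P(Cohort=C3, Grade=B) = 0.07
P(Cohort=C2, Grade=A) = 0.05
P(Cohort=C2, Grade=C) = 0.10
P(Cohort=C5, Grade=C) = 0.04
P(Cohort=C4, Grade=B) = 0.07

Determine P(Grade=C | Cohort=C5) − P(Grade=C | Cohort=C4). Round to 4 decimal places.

-0.2429

P(Cohort=C5) = 0.08 + 0.09 + 0.04 = 0.21; P(Grade=C | Cohort=C5) = 0.04/0.21 = 0.19048.
P(Cohort=C4) = 0.10 + 0.07 + 0.13 = 0.30; P(Grade=C | Cohort=C4) = 0.13/0.30 = 0.43333.
Difference = -0.2429.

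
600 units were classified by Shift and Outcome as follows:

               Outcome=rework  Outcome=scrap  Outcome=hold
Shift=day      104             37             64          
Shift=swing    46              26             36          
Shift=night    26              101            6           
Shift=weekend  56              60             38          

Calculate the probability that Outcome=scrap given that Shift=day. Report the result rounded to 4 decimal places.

0.1805

Total with Shift=day: 104 + 37 + 64 = 205.
P(Outcome=scrap | Shift=day) = 37/205 = 0.1805.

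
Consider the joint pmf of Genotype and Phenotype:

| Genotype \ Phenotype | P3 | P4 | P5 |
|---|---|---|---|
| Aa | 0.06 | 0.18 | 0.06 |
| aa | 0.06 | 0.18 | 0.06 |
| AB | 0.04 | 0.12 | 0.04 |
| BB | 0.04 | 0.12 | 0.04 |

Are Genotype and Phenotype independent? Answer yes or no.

Every cell satisfies P(Genotype,Phenotype) = P(Genotype)·P(Phenotype). For instance P(Genotype=BB) = 0.20, P(Phenotype=P4) = 0.60, and 0.20×0.60 = 0.12 matches the joint entry. So Genotype and Phenotype are independent.

yes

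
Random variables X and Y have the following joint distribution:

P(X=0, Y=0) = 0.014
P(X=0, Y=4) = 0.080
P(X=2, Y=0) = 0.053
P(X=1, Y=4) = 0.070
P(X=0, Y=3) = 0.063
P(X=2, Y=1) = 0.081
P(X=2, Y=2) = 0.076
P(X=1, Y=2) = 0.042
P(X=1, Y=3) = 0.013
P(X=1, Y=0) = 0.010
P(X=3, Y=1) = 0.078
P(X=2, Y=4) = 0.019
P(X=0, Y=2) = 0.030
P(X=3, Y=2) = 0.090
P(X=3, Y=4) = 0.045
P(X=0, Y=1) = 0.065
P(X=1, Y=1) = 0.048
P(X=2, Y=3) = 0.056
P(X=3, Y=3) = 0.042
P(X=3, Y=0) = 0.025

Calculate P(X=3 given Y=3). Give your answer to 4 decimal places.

0.2414

P(Y=3) = 0.063 + 0.013 + 0.056 + 0.042 = 0.174.
P(X=3 | Y=3) = 0.042/0.174 = 0.2414.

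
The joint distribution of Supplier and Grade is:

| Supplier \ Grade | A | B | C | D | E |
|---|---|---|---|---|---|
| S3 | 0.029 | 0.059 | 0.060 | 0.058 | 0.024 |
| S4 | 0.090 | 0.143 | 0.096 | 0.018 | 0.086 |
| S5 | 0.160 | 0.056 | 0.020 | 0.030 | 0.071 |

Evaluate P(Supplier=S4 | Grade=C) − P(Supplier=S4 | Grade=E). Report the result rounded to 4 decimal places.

0.0703

P(Grade=C) = 0.060 + 0.096 + 0.020 = 0.176; P(Supplier=S4 | Grade=C) = 0.096/0.176 = 0.54545.
P(Grade=E) = 0.024 + 0.086 + 0.071 = 0.181; P(Supplier=S4 | Grade=E) = 0.086/0.181 = 0.47514.
Difference = 0.0703.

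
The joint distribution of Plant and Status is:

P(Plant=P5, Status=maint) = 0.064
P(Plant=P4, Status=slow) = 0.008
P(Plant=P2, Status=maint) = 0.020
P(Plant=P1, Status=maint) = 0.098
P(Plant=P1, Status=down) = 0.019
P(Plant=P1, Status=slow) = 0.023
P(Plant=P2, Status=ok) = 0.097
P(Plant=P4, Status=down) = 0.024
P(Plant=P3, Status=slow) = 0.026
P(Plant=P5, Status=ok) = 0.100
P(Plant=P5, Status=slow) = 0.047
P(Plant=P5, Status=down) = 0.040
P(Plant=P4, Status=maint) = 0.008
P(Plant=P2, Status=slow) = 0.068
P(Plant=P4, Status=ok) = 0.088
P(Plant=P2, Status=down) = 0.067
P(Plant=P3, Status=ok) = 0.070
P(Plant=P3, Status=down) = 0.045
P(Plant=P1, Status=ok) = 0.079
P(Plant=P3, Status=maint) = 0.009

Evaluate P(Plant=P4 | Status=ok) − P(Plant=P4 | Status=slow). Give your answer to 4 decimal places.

0.1563

P(Status=ok) = 0.079 + 0.097 + 0.070 + 0.088 + 0.100 = 0.434; P(Plant=P4 | Status=ok) = 0.088/0.434 = 0.20276.
P(Status=slow) = 0.023 + 0.068 + 0.026 + 0.008 + 0.047 = 0.172; P(Plant=P4 | Status=slow) = 0.008/0.172 = 0.04651.
Difference = 0.1563.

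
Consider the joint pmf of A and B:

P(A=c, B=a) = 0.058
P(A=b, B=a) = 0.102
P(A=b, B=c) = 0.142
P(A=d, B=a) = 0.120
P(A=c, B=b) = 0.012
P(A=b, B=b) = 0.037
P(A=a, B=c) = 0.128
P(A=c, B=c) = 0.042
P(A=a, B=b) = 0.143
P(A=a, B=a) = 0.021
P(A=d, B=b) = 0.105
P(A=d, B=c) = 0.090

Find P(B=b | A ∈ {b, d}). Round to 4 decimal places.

0.2383

P(A=b) = 0.102 + 0.037 + 0.142 = 0.281.
P(A=d) = 0.120 + 0.105 + 0.090 = 0.315.
P(A ∈ {b, d}) = 0.281 + 0.315 = 0.596; P(B=b, A ∈ {b, d}) = 0.037 + 0.105 = 0.142.
P(B=b | A ∈ {b, d}) = 0.142/0.596 = 0.2383.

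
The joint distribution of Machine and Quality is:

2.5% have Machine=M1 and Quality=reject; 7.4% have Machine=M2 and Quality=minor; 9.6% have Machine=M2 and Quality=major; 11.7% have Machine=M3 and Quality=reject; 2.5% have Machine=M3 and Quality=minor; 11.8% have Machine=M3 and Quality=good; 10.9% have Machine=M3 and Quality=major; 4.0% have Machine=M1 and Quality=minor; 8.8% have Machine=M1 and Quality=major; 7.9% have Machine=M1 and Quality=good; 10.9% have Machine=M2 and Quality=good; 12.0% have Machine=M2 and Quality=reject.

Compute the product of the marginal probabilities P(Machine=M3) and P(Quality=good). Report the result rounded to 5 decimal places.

P(Machine=M3) = 0.118 + 0.025 + 0.109 + 0.117 = 0.369.
P(Quality=good) = 0.079 + 0.109 + 0.118 = 0.306.
Product: 0.369 × 0.306 = 0.11291.

0.11291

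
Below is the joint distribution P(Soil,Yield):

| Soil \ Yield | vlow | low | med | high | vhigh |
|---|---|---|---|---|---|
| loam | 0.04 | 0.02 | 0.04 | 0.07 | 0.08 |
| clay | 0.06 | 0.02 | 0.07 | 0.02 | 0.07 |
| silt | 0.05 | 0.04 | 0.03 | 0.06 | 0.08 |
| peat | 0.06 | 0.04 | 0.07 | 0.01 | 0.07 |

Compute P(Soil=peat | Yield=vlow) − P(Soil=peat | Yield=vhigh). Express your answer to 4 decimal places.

P(Yield=vlow) = 0.04 + 0.06 + 0.05 + 0.06 = 0.21; P(Soil=peat | Yield=vlow) = 0.06/0.21 = 0.28571.
P(Yield=vhigh) = 0.08 + 0.07 + 0.08 + 0.07 = 0.30; P(Soil=peat | Yield=vhigh) = 0.07/0.30 = 0.23333.
Difference = 0.0524.

0.0524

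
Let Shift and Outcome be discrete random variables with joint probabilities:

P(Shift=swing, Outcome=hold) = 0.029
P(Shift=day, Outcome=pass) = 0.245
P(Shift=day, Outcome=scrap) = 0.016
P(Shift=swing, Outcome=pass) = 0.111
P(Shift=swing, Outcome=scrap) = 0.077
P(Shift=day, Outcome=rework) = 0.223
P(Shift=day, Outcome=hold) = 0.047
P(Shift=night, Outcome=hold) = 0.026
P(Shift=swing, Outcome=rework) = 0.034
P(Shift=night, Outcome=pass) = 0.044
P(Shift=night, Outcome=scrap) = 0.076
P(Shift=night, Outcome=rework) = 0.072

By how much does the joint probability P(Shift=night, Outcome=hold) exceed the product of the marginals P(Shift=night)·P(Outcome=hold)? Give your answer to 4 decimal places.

0.0038

P(Shift=night) = 0.044 + 0.072 + 0.076 + 0.026 = 0.218.
P(Outcome=hold) = 0.047 + 0.029 + 0.026 = 0.102.
P(Shift=night, Outcome=hold) − P(Shift=night)P(Outcome=hold) = 0.026 − 0.218×0.102 = 0.0038.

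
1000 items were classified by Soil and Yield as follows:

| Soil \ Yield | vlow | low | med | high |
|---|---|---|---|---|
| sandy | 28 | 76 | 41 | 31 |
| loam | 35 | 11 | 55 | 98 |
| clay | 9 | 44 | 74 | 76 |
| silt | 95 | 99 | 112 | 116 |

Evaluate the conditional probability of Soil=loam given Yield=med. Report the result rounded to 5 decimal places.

0.19504

Total with Yield=med: 41 + 55 + 74 + 112 = 282.
P(Soil=loam | Yield=med) = 55/282 = 0.19504.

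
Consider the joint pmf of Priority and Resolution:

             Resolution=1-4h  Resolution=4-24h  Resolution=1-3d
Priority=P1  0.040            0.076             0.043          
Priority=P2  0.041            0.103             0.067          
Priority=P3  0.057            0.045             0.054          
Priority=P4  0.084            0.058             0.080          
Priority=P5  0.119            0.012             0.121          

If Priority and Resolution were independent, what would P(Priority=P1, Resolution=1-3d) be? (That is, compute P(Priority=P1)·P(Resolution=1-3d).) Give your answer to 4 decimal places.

P(Priority=P1) = 0.040 + 0.076 + 0.043 = 0.159.
P(Resolution=1-3d) = 0.043 + 0.067 + 0.054 + 0.080 + 0.121 = 0.365.
Product: 0.159 × 0.365 = 0.0580.

0.0580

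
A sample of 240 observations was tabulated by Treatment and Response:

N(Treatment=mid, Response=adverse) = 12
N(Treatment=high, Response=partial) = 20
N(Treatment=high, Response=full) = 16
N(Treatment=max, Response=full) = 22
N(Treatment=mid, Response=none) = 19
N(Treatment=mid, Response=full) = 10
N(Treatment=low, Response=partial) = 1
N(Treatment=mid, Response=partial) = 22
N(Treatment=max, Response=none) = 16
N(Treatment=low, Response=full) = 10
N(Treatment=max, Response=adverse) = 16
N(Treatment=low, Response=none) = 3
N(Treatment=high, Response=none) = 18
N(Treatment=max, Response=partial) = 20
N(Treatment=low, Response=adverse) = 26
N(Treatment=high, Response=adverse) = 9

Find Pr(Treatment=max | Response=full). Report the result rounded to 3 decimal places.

0.379

Total with Response=full: 10 + 10 + 16 + 22 = 58.
P(Treatment=max | Response=full) = 22/58 = 0.379.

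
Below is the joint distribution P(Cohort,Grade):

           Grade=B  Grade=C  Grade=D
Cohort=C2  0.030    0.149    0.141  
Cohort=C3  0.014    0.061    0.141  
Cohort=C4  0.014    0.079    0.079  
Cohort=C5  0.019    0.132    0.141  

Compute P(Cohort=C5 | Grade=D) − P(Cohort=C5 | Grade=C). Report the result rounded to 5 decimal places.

-0.03266

P(Grade=D) = 0.141 + 0.141 + 0.079 + 0.141 = 0.502; P(Cohort=C5 | Grade=D) = 0.141/0.502 = 0.280876.
P(Grade=C) = 0.149 + 0.061 + 0.079 + 0.132 = 0.421; P(Cohort=C5 | Grade=C) = 0.132/0.421 = 0.313539.
Difference = -0.03266.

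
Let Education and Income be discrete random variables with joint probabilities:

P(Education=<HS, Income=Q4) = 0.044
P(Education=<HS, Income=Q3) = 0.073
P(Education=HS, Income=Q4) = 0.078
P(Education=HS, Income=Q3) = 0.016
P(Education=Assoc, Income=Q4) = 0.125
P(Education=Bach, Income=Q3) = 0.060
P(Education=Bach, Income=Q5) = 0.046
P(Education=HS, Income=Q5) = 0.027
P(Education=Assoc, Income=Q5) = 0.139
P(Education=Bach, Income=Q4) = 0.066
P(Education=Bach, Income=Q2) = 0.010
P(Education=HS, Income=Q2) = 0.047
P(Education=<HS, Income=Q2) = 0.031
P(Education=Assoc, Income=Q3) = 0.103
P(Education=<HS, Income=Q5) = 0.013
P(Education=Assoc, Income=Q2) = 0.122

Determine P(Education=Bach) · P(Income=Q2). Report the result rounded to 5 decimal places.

0.03822

P(Education=Bach) = 0.010 + 0.060 + 0.066 + 0.046 = 0.182.
P(Income=Q2) = 0.031 + 0.047 + 0.122 + 0.010 = 0.210.
Product: 0.182 × 0.210 = 0.03822.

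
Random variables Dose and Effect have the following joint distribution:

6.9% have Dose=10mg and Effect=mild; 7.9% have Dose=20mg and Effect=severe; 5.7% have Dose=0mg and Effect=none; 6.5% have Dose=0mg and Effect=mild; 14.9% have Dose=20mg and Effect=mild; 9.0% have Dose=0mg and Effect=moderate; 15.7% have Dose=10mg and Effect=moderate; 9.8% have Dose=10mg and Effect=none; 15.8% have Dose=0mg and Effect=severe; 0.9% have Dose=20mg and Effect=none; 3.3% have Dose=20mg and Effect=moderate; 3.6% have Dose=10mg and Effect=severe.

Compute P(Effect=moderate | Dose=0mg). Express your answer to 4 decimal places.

0.2432

P(Dose=0mg) = 0.057 + 0.065 + 0.090 + 0.158 = 0.370.
P(Effect=moderate | Dose=0mg) = 0.090/0.370 = 0.2432.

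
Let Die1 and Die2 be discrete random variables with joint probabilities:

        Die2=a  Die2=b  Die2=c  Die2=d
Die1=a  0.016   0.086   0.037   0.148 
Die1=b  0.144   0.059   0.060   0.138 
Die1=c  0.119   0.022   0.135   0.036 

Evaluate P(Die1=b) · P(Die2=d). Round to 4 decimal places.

0.1291

P(Die1=b) = 0.144 + 0.059 + 0.060 + 0.138 = 0.401.
P(Die2=d) = 0.148 + 0.138 + 0.036 = 0.322.
Product: 0.401 × 0.322 = 0.1291.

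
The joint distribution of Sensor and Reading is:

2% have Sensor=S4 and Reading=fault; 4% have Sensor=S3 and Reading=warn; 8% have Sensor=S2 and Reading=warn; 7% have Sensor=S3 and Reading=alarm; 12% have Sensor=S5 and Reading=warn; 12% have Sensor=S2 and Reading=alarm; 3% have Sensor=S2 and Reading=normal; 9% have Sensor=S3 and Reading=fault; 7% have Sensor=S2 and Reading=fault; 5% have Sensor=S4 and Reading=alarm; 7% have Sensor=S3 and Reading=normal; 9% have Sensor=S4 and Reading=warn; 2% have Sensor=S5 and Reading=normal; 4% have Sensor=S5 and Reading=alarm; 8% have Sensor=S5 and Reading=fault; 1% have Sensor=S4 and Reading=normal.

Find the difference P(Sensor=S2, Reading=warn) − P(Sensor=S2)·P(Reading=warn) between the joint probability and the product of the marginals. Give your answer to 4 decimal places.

-0.0190

P(Sensor=S2) = 0.03 + 0.08 + 0.12 + 0.07 = 0.30.
P(Reading=warn) = 0.08 + 0.04 + 0.09 + 0.12 = 0.33.
P(Sensor=S2, Reading=warn) − P(Sensor=S2)P(Reading=warn) = 0.08 − 0.30×0.33 = -0.0190.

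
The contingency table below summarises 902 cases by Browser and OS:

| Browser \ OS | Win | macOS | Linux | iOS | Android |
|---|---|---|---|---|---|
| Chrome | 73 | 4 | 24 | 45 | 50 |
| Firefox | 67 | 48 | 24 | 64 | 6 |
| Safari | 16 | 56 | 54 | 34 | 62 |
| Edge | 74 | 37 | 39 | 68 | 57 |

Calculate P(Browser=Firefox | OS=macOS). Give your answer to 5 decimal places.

0.33103

Total with OS=macOS: 4 + 48 + 56 + 37 = 145.
P(Browser=Firefox | OS=macOS) = 48/145 = 0.33103.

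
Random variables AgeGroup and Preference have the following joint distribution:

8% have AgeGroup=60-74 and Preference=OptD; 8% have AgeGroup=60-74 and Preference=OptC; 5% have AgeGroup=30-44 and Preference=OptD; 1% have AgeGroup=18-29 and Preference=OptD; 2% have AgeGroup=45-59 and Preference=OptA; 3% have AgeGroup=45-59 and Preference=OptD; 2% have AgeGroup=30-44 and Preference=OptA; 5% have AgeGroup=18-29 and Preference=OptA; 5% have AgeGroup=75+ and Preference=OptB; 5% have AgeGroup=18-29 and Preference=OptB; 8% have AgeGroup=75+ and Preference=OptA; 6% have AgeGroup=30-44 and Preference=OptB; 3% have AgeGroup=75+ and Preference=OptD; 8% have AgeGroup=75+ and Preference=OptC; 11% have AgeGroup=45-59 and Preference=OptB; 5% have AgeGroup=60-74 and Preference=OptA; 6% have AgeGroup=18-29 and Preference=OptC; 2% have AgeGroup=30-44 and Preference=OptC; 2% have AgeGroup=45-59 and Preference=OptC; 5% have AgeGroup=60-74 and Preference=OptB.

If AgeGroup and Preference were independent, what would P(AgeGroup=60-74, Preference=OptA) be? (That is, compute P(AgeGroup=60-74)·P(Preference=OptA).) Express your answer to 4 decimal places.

0.0572

P(AgeGroup=60-74) = 0.05 + 0.05 + 0.08 + 0.08 = 0.26.
P(Preference=OptA) = 0.05 + 0.02 + 0.02 + 0.05 + 0.08 = 0.22.
Product: 0.26 × 0.22 = 0.0572.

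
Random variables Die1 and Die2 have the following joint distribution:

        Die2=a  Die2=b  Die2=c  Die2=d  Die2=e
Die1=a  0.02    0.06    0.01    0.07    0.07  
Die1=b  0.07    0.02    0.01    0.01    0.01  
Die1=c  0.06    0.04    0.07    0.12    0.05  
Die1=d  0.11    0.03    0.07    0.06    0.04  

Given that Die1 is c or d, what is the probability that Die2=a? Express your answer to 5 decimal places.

P(Die1=c) = 0.06 + 0.04 + 0.07 + 0.12 + 0.05 = 0.34.
P(Die1=d) = 0.11 + 0.03 + 0.07 + 0.06 + 0.04 = 0.31.
P(Die1 ∈ {c, d}) = 0.34 + 0.31 = 0.65; P(Die2=a, Die1 ∈ {c, d}) = 0.06 + 0.11 = 0.17.
P(Die2=a | Die1 ∈ {c, d}) = 0.17/0.65 = 0.26154.

0.26154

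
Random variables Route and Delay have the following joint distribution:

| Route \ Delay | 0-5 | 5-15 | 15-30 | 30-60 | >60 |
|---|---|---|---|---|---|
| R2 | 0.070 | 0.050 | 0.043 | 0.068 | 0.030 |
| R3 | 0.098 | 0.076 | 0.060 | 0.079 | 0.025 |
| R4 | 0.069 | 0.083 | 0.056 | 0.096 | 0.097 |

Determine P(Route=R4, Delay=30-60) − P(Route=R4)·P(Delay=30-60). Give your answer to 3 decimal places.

-0.001

P(Route=R4) = 0.069 + 0.083 + 0.056 + 0.096 + 0.097 = 0.401.
P(Delay=30-60) = 0.068 + 0.079 + 0.096 = 0.243.
P(Route=R4, Delay=30-60) − P(Route=R4)P(Delay=30-60) = 0.096 − 0.401×0.243 = -0.001.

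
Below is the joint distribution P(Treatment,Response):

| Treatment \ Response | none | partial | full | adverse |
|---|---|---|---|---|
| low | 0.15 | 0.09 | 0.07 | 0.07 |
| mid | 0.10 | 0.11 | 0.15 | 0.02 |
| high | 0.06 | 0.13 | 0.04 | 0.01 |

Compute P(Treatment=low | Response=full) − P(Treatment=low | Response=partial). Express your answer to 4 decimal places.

-0.0035

P(Response=full) = 0.07 + 0.15 + 0.04 = 0.26; P(Treatment=low | Response=full) = 0.07/0.26 = 0.26923.
P(Response=partial) = 0.09 + 0.11 + 0.13 = 0.33; P(Treatment=low | Response=partial) = 0.09/0.33 = 0.27273.
Difference = -0.0035.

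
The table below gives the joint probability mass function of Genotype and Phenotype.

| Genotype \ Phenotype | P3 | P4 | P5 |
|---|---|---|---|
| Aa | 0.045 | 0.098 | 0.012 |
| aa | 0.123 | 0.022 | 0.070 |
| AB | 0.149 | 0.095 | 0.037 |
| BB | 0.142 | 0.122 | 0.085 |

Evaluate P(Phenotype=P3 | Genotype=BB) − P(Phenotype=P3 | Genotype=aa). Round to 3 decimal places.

-0.165

P(Genotype=BB) = 0.142 + 0.122 + 0.085 = 0.349; P(Phenotype=P3 | Genotype=BB) = 0.142/0.349 = 0.4069.
P(Genotype=aa) = 0.123 + 0.022 + 0.070 = 0.215; P(Phenotype=P3 | Genotype=aa) = 0.123/0.215 = 0.5721.
Difference = -0.165.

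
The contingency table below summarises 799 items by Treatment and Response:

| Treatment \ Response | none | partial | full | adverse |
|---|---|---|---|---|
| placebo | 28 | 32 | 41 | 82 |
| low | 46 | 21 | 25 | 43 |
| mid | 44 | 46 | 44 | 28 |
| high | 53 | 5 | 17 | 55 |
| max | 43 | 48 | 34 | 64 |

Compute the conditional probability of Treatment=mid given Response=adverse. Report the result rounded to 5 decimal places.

Total with Response=adverse: 82 + 43 + 28 + 55 + 64 = 272.
P(Treatment=mid | Response=adverse) = 28/272 = 0.10294.

0.10294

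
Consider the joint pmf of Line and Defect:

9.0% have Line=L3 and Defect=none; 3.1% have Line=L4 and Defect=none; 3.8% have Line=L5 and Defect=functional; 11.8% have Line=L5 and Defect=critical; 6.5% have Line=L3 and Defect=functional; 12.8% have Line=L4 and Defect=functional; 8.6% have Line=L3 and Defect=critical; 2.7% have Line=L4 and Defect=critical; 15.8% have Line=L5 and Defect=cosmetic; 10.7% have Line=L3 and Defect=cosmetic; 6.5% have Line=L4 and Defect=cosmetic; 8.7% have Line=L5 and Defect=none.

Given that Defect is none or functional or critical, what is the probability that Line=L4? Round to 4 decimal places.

0.2776

P(Defect=none) = 0.090 + 0.031 + 0.087 = 0.208.
P(Defect=functional) = 0.065 + 0.128 + 0.038 = 0.231.
P(Defect=critical) = 0.086 + 0.027 + 0.118 = 0.231.
P(Defect ∈ {none, functional, critical}) = 0.208 + 0.231 + 0.231 = 0.670; P(Line=L4, Defect ∈ {none, functional, critical}) = 0.031 + 0.128 + 0.027 = 0.186.
P(Line=L4 | Defect ∈ {none, functional, critical}) = 0.186/0.670 = 0.2776.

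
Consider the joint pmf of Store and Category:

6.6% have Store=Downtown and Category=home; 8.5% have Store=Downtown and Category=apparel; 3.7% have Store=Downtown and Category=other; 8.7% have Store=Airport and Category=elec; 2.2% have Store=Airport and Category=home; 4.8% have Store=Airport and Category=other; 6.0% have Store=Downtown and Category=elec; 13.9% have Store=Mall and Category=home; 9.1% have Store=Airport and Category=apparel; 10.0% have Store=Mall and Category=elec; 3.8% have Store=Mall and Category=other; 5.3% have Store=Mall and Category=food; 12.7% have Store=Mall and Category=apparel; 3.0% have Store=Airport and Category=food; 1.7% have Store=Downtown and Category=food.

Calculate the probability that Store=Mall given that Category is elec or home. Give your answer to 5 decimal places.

0.50422

P(Category=elec) = 0.060 + 0.100 + 0.087 = 0.247.
P(Category=home) = 0.066 + 0.139 + 0.022 = 0.227.
P(Category ∈ {elec, home}) = 0.247 + 0.227 = 0.474; P(Store=Mall, Category ∈ {elec, home}) = 0.100 + 0.139 = 0.239.
P(Store=Mall | Category ∈ {elec, home}) = 0.239/0.474 = 0.50422.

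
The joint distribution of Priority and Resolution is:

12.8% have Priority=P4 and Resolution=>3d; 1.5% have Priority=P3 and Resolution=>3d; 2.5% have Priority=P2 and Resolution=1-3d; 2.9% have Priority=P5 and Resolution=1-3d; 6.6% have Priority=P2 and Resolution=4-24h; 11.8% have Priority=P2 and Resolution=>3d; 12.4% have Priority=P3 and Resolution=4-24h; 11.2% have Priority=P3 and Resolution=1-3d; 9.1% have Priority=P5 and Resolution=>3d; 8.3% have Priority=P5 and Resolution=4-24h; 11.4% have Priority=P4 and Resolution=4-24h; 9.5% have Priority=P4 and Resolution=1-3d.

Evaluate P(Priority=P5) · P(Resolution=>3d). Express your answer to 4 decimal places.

P(Priority=P5) = 0.083 + 0.029 + 0.091 = 0.203.
P(Resolution=>3d) = 0.118 + 0.015 + 0.128 + 0.091 = 0.352.
Product: 0.203 × 0.352 = 0.0715.

0.0715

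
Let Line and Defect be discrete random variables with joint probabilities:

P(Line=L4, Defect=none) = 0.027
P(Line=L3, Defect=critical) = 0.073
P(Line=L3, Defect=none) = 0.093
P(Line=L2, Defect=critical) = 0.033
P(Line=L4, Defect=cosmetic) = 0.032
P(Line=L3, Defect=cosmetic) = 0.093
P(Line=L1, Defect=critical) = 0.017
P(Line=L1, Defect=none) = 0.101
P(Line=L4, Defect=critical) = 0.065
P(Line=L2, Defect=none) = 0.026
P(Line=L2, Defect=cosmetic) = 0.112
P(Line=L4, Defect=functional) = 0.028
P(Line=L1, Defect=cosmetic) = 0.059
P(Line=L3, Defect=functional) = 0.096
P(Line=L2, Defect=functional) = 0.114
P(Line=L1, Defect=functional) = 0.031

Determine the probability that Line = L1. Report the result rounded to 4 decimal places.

0.2080

P(Line=L1) = 0.101 + 0.059 + 0.031 + 0.017 = 0.208.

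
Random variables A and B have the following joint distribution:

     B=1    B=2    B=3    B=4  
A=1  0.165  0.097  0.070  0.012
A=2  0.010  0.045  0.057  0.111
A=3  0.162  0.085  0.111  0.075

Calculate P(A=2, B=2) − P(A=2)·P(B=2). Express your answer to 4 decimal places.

P(A=2) = 0.010 + 0.045 + 0.057 + 0.111 = 0.223.
P(B=2) = 0.097 + 0.045 + 0.085 = 0.227.
P(A=2, B=2) − P(A=2)P(B=2) = 0.045 − 0.223×0.227 = -0.0056.

-0.0056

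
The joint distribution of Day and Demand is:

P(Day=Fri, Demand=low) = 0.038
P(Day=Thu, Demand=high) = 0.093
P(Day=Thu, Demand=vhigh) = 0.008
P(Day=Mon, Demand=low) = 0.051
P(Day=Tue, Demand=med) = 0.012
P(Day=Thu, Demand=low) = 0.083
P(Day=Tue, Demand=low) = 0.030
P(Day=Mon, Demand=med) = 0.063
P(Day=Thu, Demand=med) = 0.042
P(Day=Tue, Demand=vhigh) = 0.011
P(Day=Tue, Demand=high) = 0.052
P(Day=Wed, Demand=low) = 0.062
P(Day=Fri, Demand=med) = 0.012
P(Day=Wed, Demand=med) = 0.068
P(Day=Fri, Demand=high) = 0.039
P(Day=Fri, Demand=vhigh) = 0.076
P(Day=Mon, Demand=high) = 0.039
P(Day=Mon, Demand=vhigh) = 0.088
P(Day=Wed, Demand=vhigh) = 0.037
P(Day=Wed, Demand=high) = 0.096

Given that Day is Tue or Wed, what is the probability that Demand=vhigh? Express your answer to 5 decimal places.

0.13043

P(Day=Tue) = 0.030 + 0.012 + 0.052 + 0.011 = 0.105.
P(Day=Wed) = 0.062 + 0.068 + 0.096 + 0.037 = 0.263.
P(Day ∈ {Tue, Wed}) = 0.105 + 0.263 = 0.368; P(Demand=vhigh, Day ∈ {Tue, Wed}) = 0.011 + 0.037 = 0.048.
P(Demand=vhigh | Day ∈ {Tue, Wed}) = 0.048/0.368 = 0.13043.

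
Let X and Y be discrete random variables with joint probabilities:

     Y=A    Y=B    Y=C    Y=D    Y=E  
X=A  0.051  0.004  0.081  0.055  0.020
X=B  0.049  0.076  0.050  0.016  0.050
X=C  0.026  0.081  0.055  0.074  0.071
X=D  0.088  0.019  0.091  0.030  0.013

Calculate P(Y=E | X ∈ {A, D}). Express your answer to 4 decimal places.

0.0730

P(X=A) = 0.051 + 0.004 + 0.081 + 0.055 + 0.020 = 0.211.
P(X=D) = 0.088 + 0.019 + 0.091 + 0.030 + 0.013 = 0.241.
P(X ∈ {A, D}) = 0.211 + 0.241 = 0.452; P(Y=E, X ∈ {A, D}) = 0.020 + 0.013 = 0.033.
P(Y=E | X ∈ {A, D}) = 0.033/0.452 = 0.0730.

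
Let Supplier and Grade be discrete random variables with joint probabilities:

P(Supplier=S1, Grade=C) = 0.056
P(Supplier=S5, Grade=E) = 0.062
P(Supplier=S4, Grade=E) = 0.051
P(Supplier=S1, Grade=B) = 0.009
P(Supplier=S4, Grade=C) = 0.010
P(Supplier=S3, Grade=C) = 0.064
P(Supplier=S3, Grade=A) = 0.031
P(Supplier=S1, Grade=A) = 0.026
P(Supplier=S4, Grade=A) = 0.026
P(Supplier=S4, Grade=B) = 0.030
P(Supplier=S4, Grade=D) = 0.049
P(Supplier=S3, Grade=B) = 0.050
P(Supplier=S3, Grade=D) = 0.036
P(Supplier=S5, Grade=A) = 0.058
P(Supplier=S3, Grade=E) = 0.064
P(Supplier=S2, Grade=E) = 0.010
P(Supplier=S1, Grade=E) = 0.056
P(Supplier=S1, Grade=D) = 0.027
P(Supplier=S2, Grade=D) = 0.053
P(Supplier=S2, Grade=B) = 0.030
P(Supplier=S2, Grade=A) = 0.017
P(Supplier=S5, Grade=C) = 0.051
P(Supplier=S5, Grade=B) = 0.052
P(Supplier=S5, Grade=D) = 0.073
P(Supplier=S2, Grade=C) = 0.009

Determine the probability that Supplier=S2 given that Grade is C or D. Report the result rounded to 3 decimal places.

0.145

P(Grade=C) = 0.056 + 0.009 + 0.064 + 0.010 + 0.051 = 0.190.
P(Grade=D) = 0.027 + 0.053 + 0.036 + 0.049 + 0.073 = 0.238.
P(Grade ∈ {C, D}) = 0.190 + 0.238 = 0.428; P(Supplier=S2, Grade ∈ {C, D}) = 0.009 + 0.053 = 0.062.
P(Supplier=S2 | Grade ∈ {C, D}) = 0.062/0.428 = 0.145.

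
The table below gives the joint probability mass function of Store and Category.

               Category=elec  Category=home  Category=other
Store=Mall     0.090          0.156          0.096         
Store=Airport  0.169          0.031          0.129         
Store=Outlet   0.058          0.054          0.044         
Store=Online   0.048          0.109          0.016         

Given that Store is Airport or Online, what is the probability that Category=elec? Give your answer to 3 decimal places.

P(Store=Airport) = 0.169 + 0.031 + 0.129 = 0.329.
P(Store=Online) = 0.048 + 0.109 + 0.016 = 0.173.
P(Store ∈ {Airport, Online}) = 0.329 + 0.173 = 0.502; P(Category=elec, Store ∈ {Airport, Online}) = 0.169 + 0.048 = 0.217.
P(Category=elec | Store ∈ {Airport, Online}) = 0.217/0.502 = 0.432.

0.432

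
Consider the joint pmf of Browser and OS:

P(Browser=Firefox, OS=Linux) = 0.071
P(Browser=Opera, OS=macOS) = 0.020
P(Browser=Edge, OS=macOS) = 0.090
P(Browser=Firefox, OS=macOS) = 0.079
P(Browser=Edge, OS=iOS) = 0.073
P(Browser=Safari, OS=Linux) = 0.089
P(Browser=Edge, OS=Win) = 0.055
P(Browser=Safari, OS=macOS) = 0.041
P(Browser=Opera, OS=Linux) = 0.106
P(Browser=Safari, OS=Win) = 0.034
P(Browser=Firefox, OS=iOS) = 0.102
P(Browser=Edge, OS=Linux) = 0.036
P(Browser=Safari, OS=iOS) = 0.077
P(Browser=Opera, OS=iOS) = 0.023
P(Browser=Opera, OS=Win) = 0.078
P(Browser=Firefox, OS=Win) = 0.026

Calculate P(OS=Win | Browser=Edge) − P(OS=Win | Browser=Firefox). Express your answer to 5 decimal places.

0.12301

P(Browser=Edge) = 0.055 + 0.090 + 0.036 + 0.073 = 0.254; P(OS=Win | Browser=Edge) = 0.055/0.254 = 0.216535.
P(Browser=Firefox) = 0.026 + 0.079 + 0.071 + 0.102 = 0.278; P(OS=Win | Browser=Firefox) = 0.026/0.278 = 0.093525.
Difference = 0.12301.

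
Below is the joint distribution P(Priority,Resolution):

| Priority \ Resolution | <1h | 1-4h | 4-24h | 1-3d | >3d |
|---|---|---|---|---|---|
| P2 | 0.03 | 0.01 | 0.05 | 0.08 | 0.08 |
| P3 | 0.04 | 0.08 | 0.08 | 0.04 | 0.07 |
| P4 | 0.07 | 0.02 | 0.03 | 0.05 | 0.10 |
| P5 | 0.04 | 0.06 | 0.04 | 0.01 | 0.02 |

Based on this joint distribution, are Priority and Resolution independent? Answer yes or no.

no

P(Priority=P2) = 0.25 and P(Resolution=1-3d) = 0.18, so their product is 0.0450, but P(Priority=P2, Resolution=1-3d) = 0.08. Since these differ, Priority and Resolution are not independent.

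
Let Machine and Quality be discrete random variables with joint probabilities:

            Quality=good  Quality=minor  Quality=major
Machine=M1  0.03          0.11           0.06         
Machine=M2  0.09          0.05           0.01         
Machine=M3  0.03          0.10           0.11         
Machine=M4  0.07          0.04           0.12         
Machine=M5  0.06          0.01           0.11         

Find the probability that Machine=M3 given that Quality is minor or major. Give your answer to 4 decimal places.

0.2917

P(Quality=minor) = 0.11 + 0.05 + 0.10 + 0.04 + 0.01 = 0.31.
P(Quality=major) = 0.06 + 0.01 + 0.11 + 0.12 + 0.11 = 0.41.
P(Quality ∈ {minor, major}) = 0.31 + 0.41 = 0.72; P(Machine=M3, Quality ∈ {minor, major}) = 0.10 + 0.11 = 0.21.
P(Machine=M3 | Quality ∈ {minor, major}) = 0.21/0.72 = 0.2917.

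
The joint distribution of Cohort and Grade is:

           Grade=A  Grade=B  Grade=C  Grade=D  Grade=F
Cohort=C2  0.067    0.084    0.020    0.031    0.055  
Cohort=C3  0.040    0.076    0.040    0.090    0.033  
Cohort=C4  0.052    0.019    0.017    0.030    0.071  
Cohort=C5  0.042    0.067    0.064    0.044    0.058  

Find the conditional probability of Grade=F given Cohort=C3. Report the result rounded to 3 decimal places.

0.118

P(Cohort=C3) = 0.040 + 0.076 + 0.040 + 0.090 + 0.033 = 0.279.
P(Grade=F | Cohort=C3) = 0.033/0.279 = 0.118.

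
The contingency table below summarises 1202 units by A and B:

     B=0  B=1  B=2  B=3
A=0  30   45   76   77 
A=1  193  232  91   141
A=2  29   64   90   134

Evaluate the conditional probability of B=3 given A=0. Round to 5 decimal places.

0.33772

Total with A=0: 30 + 45 + 76 + 77 = 228.
P(B=3 | A=0) = 77/228 = 0.33772.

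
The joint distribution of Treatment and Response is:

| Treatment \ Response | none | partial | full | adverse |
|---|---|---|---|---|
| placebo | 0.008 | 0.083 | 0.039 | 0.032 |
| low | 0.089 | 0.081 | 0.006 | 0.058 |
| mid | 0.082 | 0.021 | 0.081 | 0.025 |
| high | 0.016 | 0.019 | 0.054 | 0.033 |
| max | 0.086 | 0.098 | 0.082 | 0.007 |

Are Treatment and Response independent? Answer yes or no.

P(Treatment=low) = 0.234 and P(Response=full) = 0.262, so their product is 0.06131, but P(Treatment=low, Response=full) = 0.006. Since these differ, Treatment and Response are not independent.

no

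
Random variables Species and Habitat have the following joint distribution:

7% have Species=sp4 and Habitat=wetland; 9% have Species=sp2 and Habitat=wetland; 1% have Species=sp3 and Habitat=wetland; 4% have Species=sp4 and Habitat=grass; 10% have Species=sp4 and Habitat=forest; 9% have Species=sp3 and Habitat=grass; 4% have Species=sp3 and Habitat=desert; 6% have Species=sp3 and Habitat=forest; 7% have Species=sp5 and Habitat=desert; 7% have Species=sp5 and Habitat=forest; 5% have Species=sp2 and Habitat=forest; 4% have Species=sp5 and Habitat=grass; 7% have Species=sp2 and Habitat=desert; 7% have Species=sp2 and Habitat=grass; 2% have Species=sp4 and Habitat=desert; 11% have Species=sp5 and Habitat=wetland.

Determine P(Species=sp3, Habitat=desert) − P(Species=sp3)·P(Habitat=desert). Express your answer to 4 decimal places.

P(Species=sp3) = 0.06 + 0.09 + 0.01 + 0.04 = 0.20.
P(Habitat=desert) = 0.07 + 0.04 + 0.02 + 0.07 = 0.20.
P(Species=sp3, Habitat=desert) − P(Species=sp3)P(Habitat=desert) = 0.04 − 0.20×0.20 = 0.0000.

0.0000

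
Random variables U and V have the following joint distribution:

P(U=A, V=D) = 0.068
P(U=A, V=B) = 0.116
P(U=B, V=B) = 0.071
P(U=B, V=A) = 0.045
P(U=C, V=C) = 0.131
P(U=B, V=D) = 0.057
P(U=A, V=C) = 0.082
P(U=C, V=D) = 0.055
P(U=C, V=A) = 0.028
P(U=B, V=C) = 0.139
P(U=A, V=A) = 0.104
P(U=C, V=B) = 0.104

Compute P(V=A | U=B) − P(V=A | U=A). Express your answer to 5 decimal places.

-0.13685

P(U=B) = 0.045 + 0.071 + 0.139 + 0.057 = 0.312; P(V=A | U=B) = 0.045/0.312 = 0.144231.
P(U=A) = 0.104 + 0.116 + 0.082 + 0.068 = 0.370; P(V=A | U=A) = 0.104/0.370 = 0.281081.
Difference = -0.13685.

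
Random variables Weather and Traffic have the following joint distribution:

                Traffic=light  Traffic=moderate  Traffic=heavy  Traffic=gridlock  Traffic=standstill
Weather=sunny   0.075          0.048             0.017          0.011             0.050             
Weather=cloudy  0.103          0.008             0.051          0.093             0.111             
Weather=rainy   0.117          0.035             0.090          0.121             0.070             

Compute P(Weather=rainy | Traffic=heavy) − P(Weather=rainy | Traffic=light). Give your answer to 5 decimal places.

0.17301

P(Traffic=heavy) = 0.017 + 0.051 + 0.090 = 0.158; P(Weather=rainy | Traffic=heavy) = 0.090/0.158 = 0.569620.
P(Traffic=light) = 0.075 + 0.103 + 0.117 = 0.295; P(Weather=rainy | Traffic=light) = 0.117/0.295 = 0.396610.
Difference = 0.17301.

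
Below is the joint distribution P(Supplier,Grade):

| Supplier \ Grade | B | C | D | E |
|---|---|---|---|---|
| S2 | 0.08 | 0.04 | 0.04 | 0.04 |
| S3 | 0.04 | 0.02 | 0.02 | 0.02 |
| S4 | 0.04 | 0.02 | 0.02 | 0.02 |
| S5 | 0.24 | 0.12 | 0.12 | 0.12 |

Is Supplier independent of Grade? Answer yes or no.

yes

Every cell satisfies P(Supplier,Grade) = P(Supplier)·P(Grade). For instance P(Supplier=S5) = 0.60, P(Grade=B) = 0.40, and 0.60×0.40 = 0.24 matches the joint entry. So Supplier and Grade are independent.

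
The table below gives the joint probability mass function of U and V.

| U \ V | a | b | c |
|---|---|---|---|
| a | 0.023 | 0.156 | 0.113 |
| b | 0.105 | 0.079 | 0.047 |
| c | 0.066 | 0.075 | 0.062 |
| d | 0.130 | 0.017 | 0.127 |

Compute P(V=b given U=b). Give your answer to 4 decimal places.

P(U=b) = 0.105 + 0.079 + 0.047 = 0.231.
P(V=b | U=b) = 0.079/0.231 = 0.3420.

0.3420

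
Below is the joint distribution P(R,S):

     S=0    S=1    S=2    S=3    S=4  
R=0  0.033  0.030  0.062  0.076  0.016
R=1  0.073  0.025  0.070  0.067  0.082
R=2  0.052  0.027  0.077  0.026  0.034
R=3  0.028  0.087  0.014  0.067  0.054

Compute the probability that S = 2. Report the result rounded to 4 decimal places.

0.2230

P(S=2) = 0.062 + 0.070 + 0.077 + 0.014 = 0.223.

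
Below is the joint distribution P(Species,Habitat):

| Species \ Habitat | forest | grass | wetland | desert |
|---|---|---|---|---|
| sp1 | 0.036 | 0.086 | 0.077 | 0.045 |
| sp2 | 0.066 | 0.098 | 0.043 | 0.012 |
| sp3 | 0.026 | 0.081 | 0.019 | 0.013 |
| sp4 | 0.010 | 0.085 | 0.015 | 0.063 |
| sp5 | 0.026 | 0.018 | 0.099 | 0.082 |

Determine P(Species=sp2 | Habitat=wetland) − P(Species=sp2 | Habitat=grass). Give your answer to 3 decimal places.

P(Habitat=wetland) = 0.077 + 0.043 + 0.019 + 0.015 + 0.099 = 0.253; P(Species=sp2 | Habitat=wetland) = 0.043/0.253 = 0.1700.
P(Habitat=grass) = 0.086 + 0.098 + 0.081 + 0.085 + 0.018 = 0.368; P(Species=sp2 | Habitat=grass) = 0.098/0.368 = 0.2663.
Difference = -0.096.

-0.096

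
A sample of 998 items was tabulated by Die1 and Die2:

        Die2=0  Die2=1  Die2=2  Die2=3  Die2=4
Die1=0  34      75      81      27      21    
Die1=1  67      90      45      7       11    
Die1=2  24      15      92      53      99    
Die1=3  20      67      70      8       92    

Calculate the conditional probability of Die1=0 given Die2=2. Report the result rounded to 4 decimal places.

Total with Die2=2: 81 + 45 + 92 + 70 = 288.
P(Die1=0 | Die2=2) = 81/288 = 0.2813.

0.2813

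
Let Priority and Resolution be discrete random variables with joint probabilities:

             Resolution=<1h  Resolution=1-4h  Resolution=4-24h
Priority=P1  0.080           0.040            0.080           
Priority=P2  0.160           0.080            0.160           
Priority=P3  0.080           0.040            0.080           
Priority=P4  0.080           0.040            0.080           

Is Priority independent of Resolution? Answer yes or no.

yes

Every cell satisfies P(Priority,Resolution) = P(Priority)·P(Resolution). For instance P(Priority=P4) = 0.200, P(Resolution=1-4h) = 0.200, and 0.200×0.200 = 0.040 matches the joint entry. So Priority and Resolution are independent.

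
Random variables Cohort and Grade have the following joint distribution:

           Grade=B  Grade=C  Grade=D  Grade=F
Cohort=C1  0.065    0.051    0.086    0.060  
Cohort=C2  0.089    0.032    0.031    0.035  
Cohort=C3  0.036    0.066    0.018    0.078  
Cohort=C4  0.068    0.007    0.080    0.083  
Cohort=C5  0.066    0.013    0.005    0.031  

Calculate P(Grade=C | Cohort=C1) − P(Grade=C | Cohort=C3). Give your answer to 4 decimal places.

-0.1387

P(Cohort=C1) = 0.065 + 0.051 + 0.086 + 0.060 = 0.262; P(Grade=C | Cohort=C1) = 0.051/0.262 = 0.19466.
P(Cohort=C3) = 0.036 + 0.066 + 0.018 + 0.078 = 0.198; P(Grade=C | Cohort=C3) = 0.066/0.198 = 0.33333.
Difference = -0.1387.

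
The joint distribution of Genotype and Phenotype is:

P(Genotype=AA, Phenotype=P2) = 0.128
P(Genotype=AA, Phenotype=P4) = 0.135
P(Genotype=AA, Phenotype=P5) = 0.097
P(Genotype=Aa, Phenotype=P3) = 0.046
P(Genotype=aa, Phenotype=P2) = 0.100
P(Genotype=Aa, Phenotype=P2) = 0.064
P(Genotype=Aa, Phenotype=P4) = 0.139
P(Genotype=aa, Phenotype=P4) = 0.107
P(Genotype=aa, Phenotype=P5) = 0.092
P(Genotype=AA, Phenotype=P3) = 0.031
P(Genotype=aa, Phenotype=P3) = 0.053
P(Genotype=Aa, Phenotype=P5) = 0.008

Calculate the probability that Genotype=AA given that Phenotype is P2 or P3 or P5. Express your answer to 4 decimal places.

P(Phenotype=P2) = 0.128 + 0.064 + 0.100 = 0.292.
P(Phenotype=P3) = 0.031 + 0.046 + 0.053 = 0.130.
P(Phenotype=P5) = 0.097 + 0.008 + 0.092 = 0.197.
P(Phenotype ∈ {P2, P3, P5}) = 0.292 + 0.130 + 0.197 = 0.619; P(Genotype=AA, Phenotype ∈ {P2, P3, P5}) = 0.128 + 0.031 + 0.097 = 0.256.
P(Genotype=AA | Phenotype ∈ {P2, P3, P5}) = 0.256/0.619 = 0.4136.

0.4136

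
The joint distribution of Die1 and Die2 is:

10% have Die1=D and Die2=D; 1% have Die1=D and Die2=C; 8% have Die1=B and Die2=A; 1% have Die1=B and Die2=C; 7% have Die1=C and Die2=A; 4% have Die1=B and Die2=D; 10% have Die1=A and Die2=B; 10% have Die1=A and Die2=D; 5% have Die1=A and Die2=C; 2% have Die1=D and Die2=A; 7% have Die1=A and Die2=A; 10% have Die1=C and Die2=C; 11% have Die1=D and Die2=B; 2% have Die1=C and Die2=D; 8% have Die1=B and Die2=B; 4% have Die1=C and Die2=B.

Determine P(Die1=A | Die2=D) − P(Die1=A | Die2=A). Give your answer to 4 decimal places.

0.0929

P(Die2=D) = 0.10 + 0.04 + 0.02 + 0.10 = 0.26; P(Die1=A | Die2=D) = 0.10/0.26 = 0.38462.
P(Die2=A) = 0.07 + 0.08 + 0.07 + 0.02 = 0.24; P(Die1=A | Die2=A) = 0.07/0.24 = 0.29167.
Difference = 0.0929.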